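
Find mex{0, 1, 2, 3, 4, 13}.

5

The values 0, 1, 2, 3, 4 are all present; 5 is the first non-negative integer missing from the set.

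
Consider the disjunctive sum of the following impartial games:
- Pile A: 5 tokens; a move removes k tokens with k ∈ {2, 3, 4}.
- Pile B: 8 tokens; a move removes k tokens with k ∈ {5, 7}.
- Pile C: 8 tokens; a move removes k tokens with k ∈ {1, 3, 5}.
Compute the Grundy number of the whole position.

Grundy values for pile A (subtraction set {2, 3, 4}):
k:     0  1  2  3  4  5
g(k):  0  0  1  1  2  2
So g(5) = 2.
For pile B, compute g(0), g(1), … with moves {5, 7}:
g(0) = mex{} = 0
g(1) = mex{} = 0
g(2) = mex{} = 0
g(3) = mex{} = 0
g(4) = mex{} = 0
g(5) = mex{0} = 1
g(6) = mex{0} = 1
g(7) = mex{0} = 1
g(8) = mex{0} = 1
So g(8) = 1.
For pile C, compute g(0), g(1), … with moves {1, 3, 5}:
k:     0  1  2  3  4  5  6  7  8
g(k):  0  1  0  1  0  1  0  1  0
So g(8) = 0.
The value of a disjunctive sum is the nim-sum of the parts.
Combined value = 2 XOR 1 XOR 0 = 3.

3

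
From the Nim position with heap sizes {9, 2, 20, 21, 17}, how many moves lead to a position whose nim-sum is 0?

3

Bitwise XOR of the heap sizes:
  01001  (9)
  00010  (2)
  10100  (20)
  10101  (21)
  10001  (17)
  -----
  11011  (27)
The overall nim-sum is X = 27. A heap of size p has a winning move iff p XOR X < p (reduce it to p XOR X).
  9: 9 XOR 27 = 18 ≥ 9 — no move.
  2: 2 XOR 27 = 25 ≥ 2 — no move.
  20: 20 XOR 27 = 15 < 20 — winning move (to 15).
  21: 21 XOR 27 = 14 < 21 — winning move (to 14).
  17: 17 XOR 27 = 10 < 17 — winning move (to 10).
That gives 3 winning moves.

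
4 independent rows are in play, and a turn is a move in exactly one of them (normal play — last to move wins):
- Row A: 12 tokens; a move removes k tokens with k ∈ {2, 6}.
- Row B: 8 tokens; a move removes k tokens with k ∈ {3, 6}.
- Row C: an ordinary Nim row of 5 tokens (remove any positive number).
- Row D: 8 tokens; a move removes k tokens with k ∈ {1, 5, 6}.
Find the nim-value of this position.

5

Build the Grundy sequence for row A with g(k) = mex{g(k−s) : s ∈ {2, 6}, s ≤ k}:
k:     0  1  2  3  4  5  6  7  8  9 10 11 12
g(k):  0  0  1  1  0  0  1  1  0  0  1  1  0
So g(12) = 0.
Build the Grundy sequence for row B with g(k) = mex{g(k−s) : s ∈ {3, 6}, s ≤ k}:
k:     0  1  2  3  4  5  6  7  8
g(k):  0  0  0  1  1  1  2  2  2
So g(8) = 2.
Row C is a plain Nim row of size 5, so its Grundy value is 5.
Build the Grundy sequence for row D with g(k) = mex{g(k−s) : s ∈ {1, 5, 6}, s ≤ k}:
k:     0  1  2  3  4  5  6  7  8
g(k):  0  1  0  1  0  1  2  3  2
So g(8) = 2.
By the Sprague-Grundy theorem, the Grundy value of a sum of independent games is the XOR of the component values.
Combined value = 0 ⊕ 2 ⊕ 5 ⊕ 2 = 5.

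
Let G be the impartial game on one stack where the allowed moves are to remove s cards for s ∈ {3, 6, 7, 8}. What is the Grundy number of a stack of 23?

0

Build the Grundy sequence with g(k) = mex{g(k−s) : s ∈ {3, 6, 7, 8}, s ≤ k}:
k:     0  1  2  3  4  5  6  7  8  9 10 11 12 13 14 15 16 17 18 19 20 21 22 23
g(k):  0  0  0  1  1  1  2  2  2  3  3  0  0  0  1  1  1  2  2  2  3  3  0  0
So g(23) = 0.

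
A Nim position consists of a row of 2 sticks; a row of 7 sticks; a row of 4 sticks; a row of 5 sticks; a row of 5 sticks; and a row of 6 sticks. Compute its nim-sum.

Write each in binary and XOR column by column:
  010  (2)
  111  (7)
  100  (4)
  101  (5)
  101  (5)
  110  (6)
  ---
  111  (7)

7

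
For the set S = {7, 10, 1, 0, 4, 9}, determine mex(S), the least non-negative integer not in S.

2

The values 0, 1 are all present; 2 is the first non-negative integer missing from the set.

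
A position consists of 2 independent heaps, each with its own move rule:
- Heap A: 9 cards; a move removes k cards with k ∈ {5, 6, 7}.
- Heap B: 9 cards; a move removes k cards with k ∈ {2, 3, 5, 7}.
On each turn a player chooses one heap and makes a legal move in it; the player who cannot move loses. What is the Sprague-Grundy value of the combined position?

1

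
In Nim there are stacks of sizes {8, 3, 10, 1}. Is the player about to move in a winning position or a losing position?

Compute the nim-sum pairwise:
8 XOR 3 = 11
11 XOR 10 = 1
1 XOR 1 = 0
The nim-sum is 0, so this is a P-position: the player to move is in a losing position under optimal play.

Losing position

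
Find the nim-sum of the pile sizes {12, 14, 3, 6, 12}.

11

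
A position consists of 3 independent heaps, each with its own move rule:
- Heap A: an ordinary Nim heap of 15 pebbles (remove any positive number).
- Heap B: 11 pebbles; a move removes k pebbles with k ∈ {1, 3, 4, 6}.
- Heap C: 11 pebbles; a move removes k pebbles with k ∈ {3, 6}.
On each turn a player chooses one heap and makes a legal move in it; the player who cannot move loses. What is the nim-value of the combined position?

Heap A is a plain Nim heap of size 15, so its Grundy value is 15.
For heap B, compute g(0), g(1), … with moves {1, 3, 4, 6}:
g(0) = mex{} = 0
g(1) = mex{0} = 1
g(2) = mex{1} = 0
g(3) = mex{0} = 1
g(4) = mex{0,1} = 2
g(5) = mex{0,1,2} = 3
g(6) = mex{0,1,3} = 2
g(7) = mex{1,2} = 0
g(8) = mex{0,2,3} = 1
g(9) = mex{1,2,3} = 0
g(10) = mex{0,2} = 1
g(11) = mex{0,1,3} = 2
So g(11) = 2.
For heap C, compute g(0), g(1), … with moves {3, 6}:
k:     0  1  2  3  4  5  6  7  8  9 10 11
g(k):  0  0  0  1  1  1  2  2  2  0  0  0
So g(11) = 0.
By the Sprague-Grundy theorem, the Grundy value of a sum of independent games is the XOR of the component values.
Combined value = 15 XOR 2 XOR 0 = 13.

13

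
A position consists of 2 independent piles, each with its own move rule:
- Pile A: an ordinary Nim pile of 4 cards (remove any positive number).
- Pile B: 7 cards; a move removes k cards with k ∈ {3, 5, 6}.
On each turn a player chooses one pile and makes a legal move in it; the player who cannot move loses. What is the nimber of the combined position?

Pile A is a plain Nim pile of size 4, so its Grundy value is 4.
Build the Grundy sequence for pile B with g(k) = mex{g(k−s) : s ∈ {3, 5, 6}, s ≤ k}:
g(0) = mex{} = 0
g(1) = mex{} = 0
g(2) = mex{} = 0
g(3) = mex{0} = 1
g(4) = mex{0} = 1
g(5) = mex{0} = 1
g(6) = mex{0,1} = 2
g(7) = mex{0,1} = 2
So g(7) = 2.
By the Sprague-Grundy theorem, the Grundy value of a sum of independent games is the XOR of the component values.
Combined value = 4 ⊕ 2 = 6.

6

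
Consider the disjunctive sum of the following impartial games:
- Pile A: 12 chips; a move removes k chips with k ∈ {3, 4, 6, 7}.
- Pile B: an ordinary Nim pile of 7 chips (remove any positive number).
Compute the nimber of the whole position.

7

For pile A, compute g(0), g(1), … with moves {3, 4, 6, 7}:
k:     0  1  2  3  4  5  6  7  8  9 10 11 12
g(k):  0  0  0  1  1  1  2  2  2  3  0  0  0
So g(12) = 0.
Pile B is a plain Nim pile of size 7, so its Grundy value is 7.
By the Sprague-Grundy theorem, the Grundy value of a sum of independent games is the XOR of the component values.
Combined value = 0 ⊕ 7 = 7.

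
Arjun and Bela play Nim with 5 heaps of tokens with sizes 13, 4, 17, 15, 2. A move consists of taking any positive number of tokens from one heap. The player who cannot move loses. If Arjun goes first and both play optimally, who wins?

Compute the nim-sum pairwise:
13 XOR 4 = 9
9 XOR 17 = 24
24 XOR 15 = 23
23 XOR 2 = 21
The nim-sum is 21 ≠ 0, so this is an N-position: the player to move can win; Arjun has a winning move.

Arjun wins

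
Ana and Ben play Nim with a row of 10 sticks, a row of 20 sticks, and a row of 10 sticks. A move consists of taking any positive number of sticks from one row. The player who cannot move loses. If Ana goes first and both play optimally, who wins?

Write each in binary and XOR column by column:
  01010  (10)
  10100  (20)
  01010  (10)
  -----
  10100  (20)
The nim-sum is 20 ≠ 0, so this is an N-position: the player to move can win; Ana has a winning move.

Ana wins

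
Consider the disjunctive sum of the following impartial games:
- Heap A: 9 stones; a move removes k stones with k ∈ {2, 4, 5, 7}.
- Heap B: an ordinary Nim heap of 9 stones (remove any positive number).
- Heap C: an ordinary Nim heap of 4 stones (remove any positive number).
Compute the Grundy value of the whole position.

Build the Grundy sequence for heap A with g(k) = mex{g(k−s) : s ∈ {2, 4, 5, 7}, s ≤ k}:
g(0) = mex{} = 0
g(1) = mex{} = 0
g(2) = mex{0} = 1
g(3) = mex{0} = 1
g(4) = mex{0,1} = 2
g(5) = mex{0,1} = 2
g(6) = mex{0,1,2} = 3
g(7) = mex{0,1,2} = 3
g(8) = mex{0,1,2,3} = 4
g(9) = mex{1,2,3} = 0
So g(9) = 0.
Heap B is a plain Nim heap of size 9, so its Grundy value is 9.
Heap C is a plain Nim heap of size 4, so its Grundy value is 4.
By the Sprague-Grundy theorem, the Grundy value of a sum of independent games is the XOR of the component values.
Combined value = 0 ⊕ 9 ⊕ 4 = 13.

13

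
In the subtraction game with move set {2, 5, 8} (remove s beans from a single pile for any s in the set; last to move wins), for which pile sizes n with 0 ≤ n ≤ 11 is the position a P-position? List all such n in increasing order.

0, 1, 4, 7, 10, 11

Compute g(0), g(1), … for moves {2, 5, 8}:
g(0) = mex{} = 0
g(1) = mex{} = 0
g(2) = mex{0} = 1
g(3) = mex{0} = 1
g(4) = mex{1} = 0
g(5) = mex{0,1} = 2
g(6) = mex{0} = 1
g(7) = mex{1,2} = 0
g(8) = mex{0,1} = 2
g(9) = mex{0} = 1
g(10) = mex{1,2} = 0
g(11) = mex{1} = 0
The P-positions (g = 0) in 0..11 are 0, 1, 4, 7, 10, 11.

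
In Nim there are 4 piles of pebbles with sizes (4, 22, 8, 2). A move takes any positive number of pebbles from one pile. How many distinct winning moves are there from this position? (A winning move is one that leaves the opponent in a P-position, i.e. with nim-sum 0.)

1

Compute the nim-sum pairwise:
4 ⊕ 22 = 18
18 ⊕ 8 = 26
26 ⊕ 2 = 24
The overall nim-sum is X = 24. A pile of size p has a winning move iff p XOR X < p (reduce it to p XOR X).
  4: 4 XOR 24 = 28 ≥ 4 — no move.
  22: 22 XOR 24 = 14 < 22 — winning move (to 14).
  8: 8 XOR 24 = 16 ≥ 8 — no move.
  2: 2 XOR 24 = 26 ≥ 2 — no move.
That gives 1 winning move.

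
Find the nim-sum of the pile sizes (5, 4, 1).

Compute the nim-sum pairwise:
5 ^ 4 = 1
1 ^ 1 = 0

0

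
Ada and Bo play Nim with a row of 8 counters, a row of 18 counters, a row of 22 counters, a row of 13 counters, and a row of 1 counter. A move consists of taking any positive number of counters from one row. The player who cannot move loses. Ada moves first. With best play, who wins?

Bo wins

Compute the nim-sum pairwise:
8 ⊕ 18 = 26
26 ⊕ 22 = 12
12 ⊕ 13 = 1
1 ⊕ 1 = 0
The nim-sum is 0, so this is a P-position: the player to move is in a losing position under optimal play; Ada is about to move from it and so loses — Bo wins.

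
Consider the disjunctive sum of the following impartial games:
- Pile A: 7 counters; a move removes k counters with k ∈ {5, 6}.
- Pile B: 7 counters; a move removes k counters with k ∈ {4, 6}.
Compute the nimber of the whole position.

0

Build the Grundy sequence for pile A with g(k) = mex{g(k−s) : s ∈ {5, 6}, s ≤ k}:
k:     0  1  2  3  4  5  6  7
g(k):  0  0  0  0  0  1  1  1
So g(7) = 1.
Build the Grundy sequence for pile B with g(k) = mex{g(k−s) : s ∈ {4, 6}, s ≤ k}:
k:     0  1  2  3  4  5  6  7
g(k):  0  0  0  0  1  1  1  1
So g(7) = 1.
The value of a disjunctive sum is the nim-sum of the parts.
Combined value = 1 ⊕ 1 = 0.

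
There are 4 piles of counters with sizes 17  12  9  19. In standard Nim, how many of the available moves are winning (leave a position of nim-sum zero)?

1

Nim-sum: 17 ^ 12 ^ 9 ^ 19 = 7.
The overall nim-sum is X = 7. A pile of size p has a winning move iff p XOR X < p (reduce it to p XOR X).
  17: 17 XOR 7 = 22 ≥ 17 — no move.
  12: 12 XOR 7 = 11 < 12 — winning move (to 11).
  9: 9 XOR 7 = 14 ≥ 9 — no move.
  19: 19 XOR 7 = 20 ≥ 19 — no move.
That gives 1 winning move.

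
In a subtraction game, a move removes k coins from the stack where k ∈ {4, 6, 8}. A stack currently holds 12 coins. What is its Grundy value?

Compute g(0), g(1), … for moves {4, 6, 8}:
g(0) = mex{} = 0
g(1) = mex{} = 0
g(2) = mex{} = 0
g(3) = mex{} = 0
g(4) = mex{0} = 1
g(5) = mex{0} = 1
g(6) = mex{0} = 1
g(7) = mex{0} = 1
g(8) = mex{0,1} = 2
g(9) = mex{0,1} = 2
g(10) = mex{0,1} = 2
g(11) = mex{0,1} = 2
g(12) = mex{1,2} = 0
So g(12) = 0.

0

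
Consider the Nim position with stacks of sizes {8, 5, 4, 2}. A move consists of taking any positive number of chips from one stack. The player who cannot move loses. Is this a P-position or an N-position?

In binary:
  1000  (8)
  0101  (5)
  0100  (4)
  0010  (2)
  ----
  1011  (11)
The nim-sum is 11 ≠ 0, so this is an N-position: the player to move can win.

N-position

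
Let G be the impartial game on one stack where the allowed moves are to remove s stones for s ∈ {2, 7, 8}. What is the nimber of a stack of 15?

0

Compute g(0), g(1), … for moves {2, 7, 8}:
k:     0  1  2  3  4  5  6  7  8  9 10 11 12 13 14 15
g(k):  0  0  1  1  0  0  1  1  2  2  0  3  1  2  0  0
So g(15) = 0.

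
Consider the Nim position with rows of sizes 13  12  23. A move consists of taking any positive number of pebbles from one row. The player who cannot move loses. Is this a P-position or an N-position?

N-position

Compute the nim-sum pairwise:
13 XOR 12 = 1
1 XOR 23 = 22
The nim-sum is 22 ≠ 0, so this is an N-position: the player to move can win.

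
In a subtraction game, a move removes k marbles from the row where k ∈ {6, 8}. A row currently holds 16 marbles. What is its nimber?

0

Build the Grundy sequence with g(k) = mex{g(k−s) : s ∈ {6, 8}, s ≤ k}:
k:     0  1  2  3  4  5  6  7  8  9 10 11 12 13 14 15 16
g(k):  0  0  0  0  0  0  1  1  1  1  1  1  2  2  0  0  0
So g(16) = 0.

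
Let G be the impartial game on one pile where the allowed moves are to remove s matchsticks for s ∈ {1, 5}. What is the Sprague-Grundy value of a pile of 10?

Compute g(0), g(1), … for moves {1, 5}:
k:     0  1  2  3  4  5  6  7  8  9 10
g(k):  0  1  0  1  0  1  0  1  0  1  0
So g(10) = 0.

0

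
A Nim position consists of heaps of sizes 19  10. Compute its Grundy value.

Compute the nim-sum pairwise:
19 ^ 10 = 25

25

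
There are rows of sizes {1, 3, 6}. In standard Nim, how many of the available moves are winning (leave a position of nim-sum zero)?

1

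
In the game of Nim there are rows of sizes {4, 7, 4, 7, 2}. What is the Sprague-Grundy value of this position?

In binary:
  100  (4)
  111  (7)
  100  (4)
  111  (7)
  010  (2)
  ---
  010  (2)

2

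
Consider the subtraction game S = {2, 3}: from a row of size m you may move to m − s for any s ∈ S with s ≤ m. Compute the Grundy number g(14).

Build the Grundy sequence with g(k) = mex{g(k−s) : s ∈ {2, 3}, s ≤ k}:
g(0) = mex{} = 0
g(1) = mex{} = 0
g(2) = mex{0} = 1
g(3) = mex{0} = 1
g(4) = mex{0,1} = 2
g(5) = mex{1} = 0
g(6) = mex{1,2} = 0
g(7) = mex{0,2} = 1
g(8) = mex{0} = 1
g(9) = mex{0,1} = 2
g(10) = mex{1} = 0
g(11) = mex{1,2} = 0
g(12) = mex{0,2} = 1
g(13) = mex{0} = 1
g(14) = mex{0,1} = 2
So g(14) = 2.

2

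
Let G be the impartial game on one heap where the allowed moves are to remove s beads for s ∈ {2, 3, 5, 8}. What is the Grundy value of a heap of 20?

1

Grundy values for subtraction set {2, 3, 5, 8}:
k:     0  1  2  3  4  5  6  7  8  9 10 11 12 13 14 15 16 17 18 19 20
g(k):  0  0  1  1  2  2  3  0  4  1  3  0  4  1  2  2  3  0  0  1  1
So g(20) = 1.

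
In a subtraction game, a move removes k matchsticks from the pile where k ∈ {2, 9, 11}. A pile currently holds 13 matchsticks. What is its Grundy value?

Build the Grundy sequence with g(k) = mex{g(k−s) : s ∈ {2, 9, 11}, s ≤ k}:
g(0) = mex{} = 0
g(1) = mex{} = 0
g(2) = mex{0} = 1
g(3) = mex{0} = 1
g(4) = mex{1} = 0
g(5) = mex{1} = 0
g(6) = mex{0} = 1
g(7) = mex{0} = 1
g(8) = mex{1} = 0
g(9) = mex{0,1} = 2
g(10) = mex{0} = 1
g(11) = mex{0,1,2} = 3
g(12) = mex{0,1} = 2
g(13) = mex{0,1,3} = 2
So g(13) = 2.

2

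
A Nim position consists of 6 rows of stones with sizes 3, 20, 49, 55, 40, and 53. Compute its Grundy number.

12

Compute the nim-sum pairwise:
3 XOR 20 = 23
23 XOR 49 = 38
38 XOR 55 = 17
17 XOR 40 = 57
57 XOR 53 = 12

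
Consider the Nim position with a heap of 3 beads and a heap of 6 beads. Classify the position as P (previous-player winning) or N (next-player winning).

N-position

Nim-sum: 3 XOR 6 = 5.
The nim-sum is 5 ≠ 0, so this is an N-position: the player to move can win.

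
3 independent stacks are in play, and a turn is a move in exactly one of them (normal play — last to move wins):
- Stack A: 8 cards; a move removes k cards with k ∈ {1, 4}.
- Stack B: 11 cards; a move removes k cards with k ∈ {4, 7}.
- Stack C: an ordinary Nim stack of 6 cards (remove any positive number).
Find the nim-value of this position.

Grundy values for stack A (subtraction set {1, 4}):
k:     0  1  2  3  4  5  6  7  8
g(k):  0  1  0  1  2  0  1  0  1
So g(8) = 1.
Build the Grundy sequence for stack B with g(k) = mex{g(k−s) : s ∈ {4, 7}, s ≤ k}:
g(0) = mex{} = 0
g(1) = mex{} = 0
g(2) = mex{} = 0
g(3) = mex{} = 0
g(4) = mex{0} = 1
g(5) = mex{0} = 1
g(6) = mex{0} = 1
g(7) = mex{0} = 1
g(8) = mex{0,1} = 2
g(9) = mex{0,1} = 2
g(10) = mex{0,1} = 2
g(11) = mex{1} = 0
So g(11) = 0.
Stack C is a plain Nim stack of size 6, so its Grundy value is 6.
By the Sprague-Grundy theorem, the Grundy value of a sum of independent games is the XOR of the component values.
Combined value = 1 ⊕ 0 ⊕ 6 = 7.

7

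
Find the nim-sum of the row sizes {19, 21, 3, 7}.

Nim-sum: 19 XOR 21 XOR 3 XOR 7 = 2.

2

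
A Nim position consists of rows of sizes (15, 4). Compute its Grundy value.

11

Compute the nim-sum pairwise:
15 ⊕ 4 = 11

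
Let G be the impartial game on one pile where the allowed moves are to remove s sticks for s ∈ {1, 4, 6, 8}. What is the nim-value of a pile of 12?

0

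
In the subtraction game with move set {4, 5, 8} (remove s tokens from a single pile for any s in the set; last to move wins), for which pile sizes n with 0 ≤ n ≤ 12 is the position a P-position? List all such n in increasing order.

0, 1, 2, 3, 12

Grundy values for subtraction set {4, 5, 8}:
g(0) = mex{} = 0
g(1) = mex{} = 0
g(2) = mex{} = 0
g(3) = mex{} = 0
g(4) = mex{0} = 1
g(5) = mex{0} = 1
g(6) = mex{0} = 1
g(7) = mex{0} = 1
g(8) = mex{0,1} = 2
g(9) = mex{0,1} = 2
g(10) = mex{0,1} = 2
g(11) = mex{0,1} = 2
g(12) = mex{1,2} = 0
The P-positions (g = 0) in 0..12 are 0, 1, 2, 3, 12.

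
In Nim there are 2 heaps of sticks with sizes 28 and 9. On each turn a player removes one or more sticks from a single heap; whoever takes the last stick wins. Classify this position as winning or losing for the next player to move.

Winning position

Nim-sum: 28 XOR 9 = 21.
The nim-sum is 21 ≠ 0, so this is an N-position: the player to move can win.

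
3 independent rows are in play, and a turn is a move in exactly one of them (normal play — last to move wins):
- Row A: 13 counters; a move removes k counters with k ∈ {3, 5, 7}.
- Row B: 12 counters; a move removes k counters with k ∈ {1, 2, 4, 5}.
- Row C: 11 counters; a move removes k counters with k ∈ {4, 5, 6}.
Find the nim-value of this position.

1

Build the Grundy sequence for row A with g(k) = mex{g(k−s) : s ∈ {3, 5, 7}, s ≤ k}:
k:     0  1  2  3  4  5  6  7  8  9 10 11 12 13
g(k):  0  0  0  1  1  1  2  2  2  3  0  0  0  1
So g(13) = 1.
Grundy values for row B (subtraction set {1, 2, 4, 5}):
g(0) = mex{} = 0
g(1) = mex{0} = 1
g(2) = mex{0,1} = 2
g(3) = mex{1,2} = 0
g(4) = mex{0,2} = 1
g(5) = mex{0,1} = 2
g(6) = mex{1,2} = 0
g(7) = mex{0,2} = 1
g(8) = mex{0,1} = 2
g(9) = mex{1,2} = 0
g(10) = mex{0,2} = 1
g(11) = mex{0,1} = 2
g(12) = mex{1,2} = 0
So g(12) = 0.
Grundy values for row C (subtraction set {4, 5, 6}):
g(0) = mex{} = 0
g(1) = mex{} = 0
g(2) = mex{} = 0
g(3) = mex{} = 0
g(4) = mex{0} = 1
g(5) = mex{0} = 1
g(6) = mex{0} = 1
g(7) = mex{0} = 1
g(8) = mex{0,1} = 2
g(9) = mex{0,1} = 2
g(10) = mex{1} = 0
g(11) = mex{1} = 0
So g(11) = 0.
By the Sprague-Grundy theorem, the Grundy value of a sum of independent games is the XOR of the component values.
Combined value = 1 ⊕ 0 ⊕ 0 = 1.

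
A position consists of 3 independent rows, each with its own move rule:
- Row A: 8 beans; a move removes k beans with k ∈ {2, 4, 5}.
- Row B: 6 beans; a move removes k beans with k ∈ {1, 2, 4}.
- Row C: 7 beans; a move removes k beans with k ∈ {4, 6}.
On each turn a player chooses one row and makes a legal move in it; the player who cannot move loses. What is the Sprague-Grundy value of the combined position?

1

Build the Grundy sequence for row A with g(k) = mex{g(k−s) : s ∈ {2, 4, 5}, s ≤ k}:
k:     0  1  2  3  4  5  6  7  8
g(k):  0  0  1  1  2  2  3  0  0
So g(8) = 0.
For row B, compute g(0), g(1), … with moves {1, 2, 4}:
g(0) = mex{} = 0
g(1) = mex{0} = 1
g(2) = mex{0,1} = 2
g(3) = mex{1,2} = 0
g(4) = mex{0,2} = 1
g(5) = mex{0,1} = 2
g(6) = mex{1,2} = 0
So g(6) = 0.
Build the Grundy sequence for row C with g(k) = mex{g(k−s) : s ∈ {4, 6}, s ≤ k}:
k:     0  1  2  3  4  5  6  7
g(k):  0  0  0  0  1  1  1  1
So g(7) = 1.
By the Sprague-Grundy theorem, the Grundy value of a sum of independent games is the XOR of the component values.
Combined value = 0 XOR 0 XOR 1 = 1.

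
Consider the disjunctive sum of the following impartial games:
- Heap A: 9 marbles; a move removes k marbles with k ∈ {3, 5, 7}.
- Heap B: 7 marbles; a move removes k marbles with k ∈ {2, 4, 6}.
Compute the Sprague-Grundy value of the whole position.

Grundy values for heap A (subtraction set {3, 5, 7}):
k:     0  1  2  3  4  5  6  7  8  9
g(k):  0  0  0  1  1  1  2  2  2  3
So g(9) = 3.
For heap B, compute g(0), g(1), … with moves {2, 4, 6}:
g(0) = mex{} = 0
g(1) = mex{} = 0
g(2) = mex{0} = 1
g(3) = mex{0} = 1
g(4) = mex{0,1} = 2
g(5) = mex{0,1} = 2
g(6) = mex{0,1,2} = 3
g(7) = mex{0,1,2} = 3
So g(7) = 3.
The value of a disjunctive sum is the nim-sum of the parts.
Combined value = 3 XOR 3 = 0.

0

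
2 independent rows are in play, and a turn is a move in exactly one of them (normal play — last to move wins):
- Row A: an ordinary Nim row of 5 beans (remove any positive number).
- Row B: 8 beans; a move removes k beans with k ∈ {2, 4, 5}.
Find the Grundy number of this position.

Row A is a plain Nim row of size 5, so its Grundy value is 5.
Grundy values for row B (subtraction set {2, 4, 5}):
g(0) = mex{} = 0
g(1) = mex{} = 0
g(2) = mex{0} = 1
g(3) = mex{0} = 1
g(4) = mex{0,1} = 2
g(5) = mex{0,1} = 2
g(6) = mex{0,1,2} = 3
g(7) = mex{1,2} = 0
g(8) = mex{1,2,3} = 0
So g(8) = 0.
By the Sprague-Grundy theorem, the Grundy value of a sum of independent games is the XOR of the component values.
Combined value = 5 XOR 0 = 5.

5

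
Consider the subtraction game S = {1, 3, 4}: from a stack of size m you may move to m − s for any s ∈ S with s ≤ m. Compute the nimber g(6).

2

Compute g(0), g(1), … for moves {1, 3, 4}:
k:     0  1  2  3  4  5  6
g(k):  0  1  0  1  2  3  2
So g(6) = 2.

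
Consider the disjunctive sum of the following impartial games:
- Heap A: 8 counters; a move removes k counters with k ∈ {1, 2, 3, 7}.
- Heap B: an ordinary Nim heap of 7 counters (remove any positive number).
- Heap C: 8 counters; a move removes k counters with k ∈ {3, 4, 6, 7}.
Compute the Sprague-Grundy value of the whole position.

5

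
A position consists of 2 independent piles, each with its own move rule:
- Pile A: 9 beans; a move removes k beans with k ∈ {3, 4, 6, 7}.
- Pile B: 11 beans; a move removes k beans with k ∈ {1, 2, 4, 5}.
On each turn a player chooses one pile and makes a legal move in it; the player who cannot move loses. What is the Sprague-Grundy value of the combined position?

1

Grundy values for pile A (subtraction set {3, 4, 6, 7}):
k:     0  1  2  3  4  5  6  7  8  9
g(k):  0  0  0  1  1  1  2  2  2  3
So g(9) = 3.
Grundy values for pile B (subtraction set {1, 2, 4, 5}):
k:     0  1  2  3  4  5  6  7  8  9 10 11
g(k):  0  1  2  0  1  2  0  1  2  0  1  2
So g(11) = 2.
By the Sprague-Grundy theorem, the Grundy value of a sum of independent games is the XOR of the component values.
Combined value = 3 ⊕ 2 = 1.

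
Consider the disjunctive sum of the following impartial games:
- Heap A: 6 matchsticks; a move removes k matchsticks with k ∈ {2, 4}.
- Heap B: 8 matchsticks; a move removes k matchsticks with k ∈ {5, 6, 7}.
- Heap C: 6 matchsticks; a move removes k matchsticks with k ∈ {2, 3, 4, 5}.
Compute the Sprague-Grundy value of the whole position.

2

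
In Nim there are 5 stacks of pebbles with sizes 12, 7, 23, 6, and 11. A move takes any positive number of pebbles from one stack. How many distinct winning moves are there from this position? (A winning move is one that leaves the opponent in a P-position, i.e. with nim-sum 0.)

1

Compute the nim-sum pairwise:
12 XOR 7 = 11
11 XOR 23 = 28
28 XOR 6 = 26
26 XOR 11 = 17
The overall nim-sum is X = 17. A stack of size p has a winning move iff p XOR X < p (reduce it to p XOR X).
  12: 12 XOR 17 = 29 ≥ 12 — no move.
  7: 7 XOR 17 = 22 ≥ 7 — no move.
  23: 23 XOR 17 = 6 < 23 — winning move (to 6).
  6: 6 XOR 17 = 23 ≥ 6 — no move.
  11: 11 XOR 17 = 26 ≥ 11 — no move.
That gives 1 winning move.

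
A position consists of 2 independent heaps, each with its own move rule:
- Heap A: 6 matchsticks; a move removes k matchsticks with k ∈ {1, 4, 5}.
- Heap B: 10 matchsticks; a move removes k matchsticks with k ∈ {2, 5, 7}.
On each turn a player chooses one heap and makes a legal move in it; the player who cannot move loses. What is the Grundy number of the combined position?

2

Grundy values for heap A (subtraction set {1, 4, 5}):
k:     0  1  2  3  4  5  6
g(k):  0  1  0  1  2  3  2
So g(6) = 2.
Build the Grundy sequence for heap B with g(k) = mex{g(k−s) : s ∈ {2, 5, 7}, s ≤ k}:
g(0) = mex{} = 0
g(1) = mex{} = 0
g(2) = mex{0} = 1
g(3) = mex{0} = 1
g(4) = mex{1} = 0
g(5) = mex{0,1} = 2
g(6) = mex{0} = 1
g(7) = mex{0,1,2} = 3
g(8) = mex{0,1} = 2
g(9) = mex{0,1,3} = 2
g(10) = mex{1,2} = 0
So g(10) = 0.
By the Sprague-Grundy theorem, the Grundy value of a sum of independent games is the XOR of the component values.
Combined value = 2 XOR 0 = 2.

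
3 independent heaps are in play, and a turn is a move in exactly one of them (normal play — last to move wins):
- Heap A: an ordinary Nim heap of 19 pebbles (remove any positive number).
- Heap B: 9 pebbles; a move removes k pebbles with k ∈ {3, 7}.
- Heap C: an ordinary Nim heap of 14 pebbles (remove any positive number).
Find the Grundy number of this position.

28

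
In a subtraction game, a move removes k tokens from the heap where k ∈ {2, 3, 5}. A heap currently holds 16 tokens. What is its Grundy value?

1

Compute g(0), g(1), … for moves {2, 3, 5}:
k:     0  1  2  3  4  5  6  7  8  9 10 11 12 13 14 15 16
g(k):  0  0  1  1  2  2  3  0  0  1  1  2  2  3  0  0  1
So g(16) = 1.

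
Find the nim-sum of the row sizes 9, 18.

27

Nim-sum: 9 XOR 18 = 27.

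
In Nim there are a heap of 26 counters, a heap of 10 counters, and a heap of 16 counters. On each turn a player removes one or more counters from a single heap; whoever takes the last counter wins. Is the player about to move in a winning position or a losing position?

Losing position

Nim-sum: 26 ⊕ 10 ⊕ 16 = 0.
The nim-sum is 0, so this is a P-position: the player to move is in a losing position under optimal play.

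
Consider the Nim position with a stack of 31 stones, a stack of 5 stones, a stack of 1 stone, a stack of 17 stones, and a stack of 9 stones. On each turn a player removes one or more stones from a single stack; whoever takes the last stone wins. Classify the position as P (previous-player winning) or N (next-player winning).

N-position

Nim-sum: 31 ^ 5 ^ 1 ^ 17 ^ 9 = 3.
The nim-sum is 3 ≠ 0, so this is an N-position: the player to move can win.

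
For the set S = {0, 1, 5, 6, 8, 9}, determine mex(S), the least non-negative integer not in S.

2

The values 0, 1 are all present; 2 is the first non-negative integer missing from the set.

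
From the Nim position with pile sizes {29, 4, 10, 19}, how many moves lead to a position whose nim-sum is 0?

0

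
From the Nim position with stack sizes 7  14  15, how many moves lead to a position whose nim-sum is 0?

3

Write each in binary and XOR column by column:
  0111  (7)
  1110  (14)
  1111  (15)
  ----
  0110  (6)
The overall nim-sum is X = 6. A stack of size p has a winning move iff p XOR X < p (reduce it to p XOR X).
  7: 7 XOR 6 = 1 < 7 — winning move (to 1).
  14: 14 XOR 6 = 8 < 14 — winning move (to 8).
  15: 15 XOR 6 = 9 < 15 — winning move (to 9).
That gives 3 winning moves.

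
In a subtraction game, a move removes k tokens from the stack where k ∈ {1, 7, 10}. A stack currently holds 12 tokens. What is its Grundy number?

2

Build the Grundy sequence with g(k) = mex{g(k−s) : s ∈ {1, 7, 10}, s ≤ k}:
g(0) = mex{} = 0
g(1) = mex{0} = 1
g(2) = mex{1} = 0
g(3) = mex{0} = 1
g(4) = mex{1} = 0
g(5) = mex{0} = 1
g(6) = mex{1} = 0
g(7) = mex{0} = 1
g(8) = mex{1} = 0
g(9) = mex{0} = 1
g(10) = mex{0,1} = 2
g(11) = mex{0,1,2} = 3
g(12) = mex{0,1,3} = 2
So g(12) = 2.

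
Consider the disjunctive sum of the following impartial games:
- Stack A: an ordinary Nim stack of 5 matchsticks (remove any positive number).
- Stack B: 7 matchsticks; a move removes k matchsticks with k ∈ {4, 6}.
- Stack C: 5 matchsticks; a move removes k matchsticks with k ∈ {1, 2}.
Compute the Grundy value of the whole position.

6

Stack A is a plain Nim stack of size 5, so its Grundy value is 5.
For stack B, compute g(0), g(1), … with moves {4, 6}:
g(0) = mex{} = 0
g(1) = mex{} = 0
g(2) = mex{} = 0
g(3) = mex{} = 0
g(4) = mex{0} = 1
g(5) = mex{0} = 1
g(6) = mex{0} = 1
g(7) = mex{0} = 1
So g(7) = 1.
Grundy values for stack C (subtraction set {1, 2}):
k:     0  1  2  3  4  5
g(k):  0  1  2  0  1  2
So g(5) = 2.
By the Sprague-Grundy theorem, the Grundy value of a sum of independent games is the XOR of the component values.
Combined value = 5 XOR 1 XOR 2 = 6.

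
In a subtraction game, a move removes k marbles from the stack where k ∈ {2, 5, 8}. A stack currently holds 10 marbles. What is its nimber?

0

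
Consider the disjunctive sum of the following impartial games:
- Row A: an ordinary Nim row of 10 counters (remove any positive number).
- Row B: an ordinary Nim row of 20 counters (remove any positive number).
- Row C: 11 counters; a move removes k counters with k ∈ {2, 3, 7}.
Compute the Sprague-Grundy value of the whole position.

Row A is a plain Nim row of size 10, so its Grundy value is 10.
Row B is a plain Nim row of size 20, so its Grundy value is 20.
Build the Grundy sequence for row C with g(k) = mex{g(k−s) : s ∈ {2, 3, 7}, s ≤ k}:
g(0) = mex{} = 0
g(1) = mex{} = 0
g(2) = mex{0} = 1
g(3) = mex{0} = 1
g(4) = mex{0,1} = 2
g(5) = mex{1} = 0
g(6) = mex{1,2} = 0
g(7) = mex{0,2} = 1
g(8) = mex{0} = 1
g(9) = mex{0,1} = 2
g(10) = mex{1} = 0
g(11) = mex{1,2} = 0
So g(11) = 0.
By the Sprague-Grundy theorem, the Grundy value of a sum of independent games is the XOR of the component values.
Combined value = 10 ⊕ 20 ⊕ 0 = 30.

30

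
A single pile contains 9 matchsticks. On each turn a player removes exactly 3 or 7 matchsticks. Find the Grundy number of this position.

Compute g(0), g(1), … for moves {3, 7}:
k:     0  1  2  3  4  5  6  7  8  9
g(k):  0  0  0  1  1  1  0  2  2  1
So g(9) = 1.

1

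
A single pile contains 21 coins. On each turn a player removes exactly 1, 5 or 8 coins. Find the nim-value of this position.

Grundy values for subtraction set {1, 5, 8}:
k:     0  1  2  3  4  5  6  7  8  9 10 11 12 13 14 15 16 17 18 19 20 21
g(k):  0  1  0  1  0  1  0  1  2  3  2  3  2  0  1  0  1  0  1  0  1  2
So g(21) = 2.

2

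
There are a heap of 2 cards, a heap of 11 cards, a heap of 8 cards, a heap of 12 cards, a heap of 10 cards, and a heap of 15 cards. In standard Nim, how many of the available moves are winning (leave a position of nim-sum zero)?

Compute the nim-sum pairwise:
2 XOR 11 = 9
9 XOR 8 = 1
1 XOR 12 = 13
13 XOR 10 = 7
7 XOR 15 = 8
The overall nim-sum is X = 8. A heap of size p has a winning move iff p XOR X < p (reduce it to p XOR X).
  2: 2 XOR 8 = 10 ≥ 2 — no move.
  11: 11 XOR 8 = 3 < 11 — winning move (to 3).
  8: 8 XOR 8 = 0 < 8 — winning move (to 0).
  12: 12 XOR 8 = 4 < 12 — winning move (to 4).
  10: 10 XOR 8 = 2 < 10 — winning move (to 2).
  15: 15 XOR 8 = 7 < 15 — winning move (to 7).
That gives 5 winning moves.

5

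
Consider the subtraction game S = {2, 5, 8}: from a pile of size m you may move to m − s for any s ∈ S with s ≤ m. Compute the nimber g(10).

0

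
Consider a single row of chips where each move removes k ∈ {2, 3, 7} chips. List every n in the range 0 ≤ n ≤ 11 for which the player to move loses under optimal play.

0, 1, 5, 6, 10, 11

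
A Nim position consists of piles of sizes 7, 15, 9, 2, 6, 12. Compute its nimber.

9

Compute the nim-sum pairwise:
7 XOR 15 = 8
8 XOR 9 = 1
1 XOR 2 = 3
3 XOR 6 = 5
5 XOR 12 = 9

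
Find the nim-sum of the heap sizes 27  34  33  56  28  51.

In binary:
  011011  (27)
  100010  (34)
  100001  (33)
  111000  (56)
  011100  (28)
  110011  (51)
  ------
  001111  (15)

15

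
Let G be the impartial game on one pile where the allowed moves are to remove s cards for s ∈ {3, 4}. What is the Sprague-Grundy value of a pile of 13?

2

Compute g(0), g(1), … for moves {3, 4}:
g(0) = mex{} = 0
g(1) = mex{} = 0
g(2) = mex{} = 0
g(3) = mex{0} = 1
g(4) = mex{0} = 1
g(5) = mex{0} = 1
g(6) = mex{0,1} = 2
g(7) = mex{1} = 0
g(8) = mex{1} = 0
g(9) = mex{1,2} = 0
g(10) = mex{0,2} = 1
g(11) = mex{0} = 1
g(12) = mex{0} = 1
g(13) = mex{0,1} = 2
So g(13) = 2.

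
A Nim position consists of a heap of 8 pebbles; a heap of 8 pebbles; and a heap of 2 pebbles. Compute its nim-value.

2

Nim-sum: 8 ^ 8 ^ 2 = 2.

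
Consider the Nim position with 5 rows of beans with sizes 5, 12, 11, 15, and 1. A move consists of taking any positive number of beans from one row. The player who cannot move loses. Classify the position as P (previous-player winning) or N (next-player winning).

In binary:
  0101  (5)
  1100  (12)
  1011  (11)
  1111  (15)
  0001  (1)
  ----
  1100  (12)
The nim-sum is 12 ≠ 0, so this is an N-position: the player to move can win.

N-position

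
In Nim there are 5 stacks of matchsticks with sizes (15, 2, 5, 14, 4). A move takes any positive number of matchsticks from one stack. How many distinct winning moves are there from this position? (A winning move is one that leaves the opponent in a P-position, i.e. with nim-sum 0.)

Compute the nim-sum pairwise:
15 ⊕ 2 = 13
13 ⊕ 5 = 8
8 ⊕ 14 = 6
6 ⊕ 4 = 2
The overall nim-sum is X = 2. A stack of size p has a winning move iff p XOR X < p (reduce it to p XOR X).
  15: 15 XOR 2 = 13 < 15 — winning move (to 13).
  2: 2 XOR 2 = 0 < 2 — winning move (to 0).
  5: 5 XOR 2 = 7 ≥ 5 — no move.
  14: 14 XOR 2 = 12 < 14 — winning move (to 12).
  4: 4 XOR 2 = 6 ≥ 4 — no move.
That gives 3 winning moves.

3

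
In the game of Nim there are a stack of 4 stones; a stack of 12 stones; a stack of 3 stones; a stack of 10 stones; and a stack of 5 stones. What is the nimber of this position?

Compute the nim-sum pairwise:
4 ⊕ 12 = 8
8 ⊕ 3 = 11
11 ⊕ 10 = 1
1 ⊕ 5 = 4

4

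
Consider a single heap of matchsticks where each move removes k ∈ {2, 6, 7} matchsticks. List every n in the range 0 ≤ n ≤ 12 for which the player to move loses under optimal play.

0, 1, 4, 5, 9

Compute g(0), g(1), … for moves {2, 6, 7}:
k:     0  1  2  3  4  5  6  7  8  9 10 11 12
g(k):  0  0  1  1  0  0  1  1  2  0  3  1  2
The P-positions (g = 0) in 0..12 are 0, 1, 4, 5, 9.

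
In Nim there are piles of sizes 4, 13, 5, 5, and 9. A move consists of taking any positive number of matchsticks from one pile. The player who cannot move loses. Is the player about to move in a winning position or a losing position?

Bitwise XOR of the heap sizes:
  0100  (4)
  1101  (13)
  0101  (5)
  0101  (5)
  1001  (9)
  ----
  0000  (0)
The nim-sum is 0, so this is a P-position: the player to move is in a losing position under optimal play.

Losing position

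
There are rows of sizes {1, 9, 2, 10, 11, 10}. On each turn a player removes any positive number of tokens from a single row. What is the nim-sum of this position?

1

Nim-sum: 1 ^ 9 ^ 2 ^ 10 ^ 11 ^ 10 = 1.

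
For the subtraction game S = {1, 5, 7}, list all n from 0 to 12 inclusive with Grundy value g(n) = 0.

Build the Grundy sequence with g(k) = mex{g(k−s) : s ∈ {1, 5, 7}, s ≤ k}:
g(0) = mex{} = 0
g(1) = mex{0} = 1
g(2) = mex{1} = 0
g(3) = mex{0} = 1
g(4) = mex{1} = 0
g(5) = mex{0} = 1
g(6) = mex{1} = 0
g(7) = mex{0} = 1
g(8) = mex{1} = 0
g(9) = mex{0} = 1
g(10) = mex{1} = 0
g(11) = mex{0} = 1
g(12) = mex{1} = 0
The P-positions (g = 0) in 0..12 are 0, 2, 4, 6, 8, 10, 12.

0, 2, 4, 6, 8, 10, 12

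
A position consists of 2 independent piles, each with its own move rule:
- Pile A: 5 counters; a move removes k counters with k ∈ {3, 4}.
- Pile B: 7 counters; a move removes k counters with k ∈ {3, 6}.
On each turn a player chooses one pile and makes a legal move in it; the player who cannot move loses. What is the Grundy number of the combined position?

3

For pile A, compute g(0), g(1), … with moves {3, 4}:
g(0) = mex{} = 0
g(1) = mex{} = 0
g(2) = mex{} = 0
g(3) = mex{0} = 1
g(4) = mex{0} = 1
g(5) = mex{0} = 1
So g(5) = 1.
Build the Grundy sequence for pile B with g(k) = mex{g(k−s) : s ∈ {3, 6}, s ≤ k}:
k:     0  1  2  3  4  5  6  7
g(k):  0  0  0  1  1  1  2  2
So g(7) = 2.
By the Sprague-Grundy theorem, the Grundy value of a sum of independent games is the XOR of the component values.
Combined value = 1 XOR 2 = 3.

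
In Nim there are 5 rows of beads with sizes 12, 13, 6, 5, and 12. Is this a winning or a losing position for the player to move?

Compute the nim-sum pairwise:
12 XOR 13 = 1
1 XOR 6 = 7
7 XOR 5 = 2
2 XOR 12 = 14
The nim-sum is 14 ≠ 0, so this is an N-position: the player to move can win.

Winning position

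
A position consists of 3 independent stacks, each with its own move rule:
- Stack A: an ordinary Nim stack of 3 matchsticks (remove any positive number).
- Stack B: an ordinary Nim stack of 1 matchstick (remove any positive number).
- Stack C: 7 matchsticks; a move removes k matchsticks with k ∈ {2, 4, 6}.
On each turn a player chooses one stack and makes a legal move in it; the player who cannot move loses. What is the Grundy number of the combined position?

1

Stack A is a plain Nim stack of size 3, so its Grundy value is 3.
Stack B is a plain Nim stack of size 1, so its Grundy value is 1.
Build the Grundy sequence for stack C with g(k) = mex{g(k−s) : s ∈ {2, 4, 6}, s ≤ k}:
k:     0  1  2  3  4  5  6  7
g(k):  0  0  1  1  2  2  3  3
So g(7) = 3.
The value of a disjunctive sum is the nim-sum of the parts.
Combined value = 3 XOR 1 XOR 3 = 1.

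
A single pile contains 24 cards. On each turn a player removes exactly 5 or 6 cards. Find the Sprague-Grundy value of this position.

Build the Grundy sequence with g(k) = mex{g(k−s) : s ∈ {5, 6}, s ≤ k}:
k:     0  1  2  3  4  5  6  7  8  9 10 11 12 13 14 15 16 17 18 19 20 21 22 23 24
g(k):  0  0  0  0  0  1  1  1  1  1  2  0  0  0  0  0  1  1  1  1  1  2  0  0  0
So g(24) = 0.

0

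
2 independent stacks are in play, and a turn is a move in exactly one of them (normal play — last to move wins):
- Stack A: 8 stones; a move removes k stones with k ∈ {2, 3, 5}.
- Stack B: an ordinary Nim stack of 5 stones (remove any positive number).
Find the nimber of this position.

5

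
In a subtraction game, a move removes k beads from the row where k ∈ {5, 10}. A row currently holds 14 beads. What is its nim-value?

2

Build the Grundy sequence with g(k) = mex{g(k−s) : s ∈ {5, 10}, s ≤ k}:
g(0) = mex{} = 0
g(1) = mex{} = 0
g(2) = mex{} = 0
g(3) = mex{} = 0
g(4) = mex{} = 0
g(5) = mex{0} = 1
g(6) = mex{0} = 1
g(7) = mex{0} = 1
g(8) = mex{0} = 1
g(9) = mex{0} = 1
g(10) = mex{0,1} = 2
g(11) = mex{0,1} = 2
g(12) = mex{0,1} = 2
g(13) = mex{0,1} = 2
g(14) = mex{0,1} = 2
So g(14) = 2.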